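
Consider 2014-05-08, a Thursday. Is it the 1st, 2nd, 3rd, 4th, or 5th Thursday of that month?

2nd

Day 8 falls in week ⌈8/7⌉ of the month.
Days 1–7 hold the 1st Thursday, 8–14 the 2nd, 15–21 the 3rd, 22–28 the 4th, 29–31 the 5th.
8 is in the range for the 2nd.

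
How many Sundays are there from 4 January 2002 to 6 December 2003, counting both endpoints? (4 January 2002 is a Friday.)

4 January 2002 is a Friday; the first Sunday on or after it is 6 January 2002 (2 days later).
From 6 January 2002 to 6 December 2003: 359 + 340 = 699 days (rest of 2002, to 6 December 2003 in 2003).
699 ÷ 7 = 99 full weeks with remainder 6, so 99 more Sundays after the first → 100.

100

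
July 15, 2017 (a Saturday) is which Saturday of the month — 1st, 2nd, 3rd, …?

Day 15 falls in week ⌈15/7⌉ of the month.
Days 1–7 hold the 1st Saturday, 8–14 the 2nd, 15–21 the 3rd, 22–28 the 4th, 29–31 the 5th.
15 is in the range for the 3rd.

3rd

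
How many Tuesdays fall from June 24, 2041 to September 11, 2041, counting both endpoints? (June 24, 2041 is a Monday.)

12

June 24, 2041 is a Monday; the first Tuesday on or after it is June 25, 2041 (1 day later).
From June 25, 2041 to September 11, 2041: 5 + 31 + 31 + 11 = 78 days (rest of June, July, August, September).
78 ÷ 7 = 11 full weeks with remainder 1, so 11 more Tuesdays after the first → 12.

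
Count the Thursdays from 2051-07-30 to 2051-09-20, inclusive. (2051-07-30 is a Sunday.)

7

2051-07-30 is a Sunday; the first Thursday on or after it is 2051-08-03 (4 days later).
From 2051-08-03 to 2051-09-20: 28 + 20 = 48 days (rest of August, September).
48 ÷ 7 = 6 full weeks with remainder 6, so 6 more Thursdays after the first → 7.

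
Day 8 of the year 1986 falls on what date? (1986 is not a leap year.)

8 into January → January 8.

8 January 1986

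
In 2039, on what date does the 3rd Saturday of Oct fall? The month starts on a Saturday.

Oct 15, 2039

Oct 2039 begins on a Saturday, so the first Saturday is Oct 1.
The 3rd Saturday is 2 weeks later: 1 + 14 = 15.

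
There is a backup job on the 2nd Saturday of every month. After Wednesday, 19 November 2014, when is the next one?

13 December 2014

November 2014 starts on a Saturday; its first Saturday is the 1st, so the 2nd Saturday is the 8th — 8 November 2014.
That is not after 19 November 2014, so look at December 2014.
December 2014 starts on a Monday; its first Saturday is the 6th, so the 2nd Saturday is the 13th — 13 December 2014.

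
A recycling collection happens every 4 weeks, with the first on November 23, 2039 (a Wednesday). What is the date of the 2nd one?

The 2nd occurrence is 1 interval after the first: 1 × 28 = 28 days after November 23, 2039.
November has 30 days — 7 days to the end of November leaves 21.
21 days into December → December 21, 2039.

December 21, 2039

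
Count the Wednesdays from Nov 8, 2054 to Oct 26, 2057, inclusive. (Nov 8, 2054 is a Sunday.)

Nov 8, 2054 is a Sunday; the first Wednesday on or after it is Nov 11, 2054 (3 days later).
From Nov 11, 2054 to Oct 26, 2057: 50 + 365 + 366 + 299 = 1080 days (rest of 2054, 2055, 2056, to Oct 26, 2057 in 2057).
1080 ÷ 7 = 154 full weeks with remainder 2, so 154 more Wednesdays after the first → 155.

155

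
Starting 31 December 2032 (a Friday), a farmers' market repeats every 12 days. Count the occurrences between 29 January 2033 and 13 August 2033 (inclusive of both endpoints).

Occurrences land 12·i days after 31 December 2032 for i = 0, 1, 2, …
29 January 2033 is 29 days after the start; 29 ÷ 12 = 2 remainder 5; since the remainder is 5, round up to i = 3. First occurrence in the window: #4 on 5 February 2033 (3×12 = 36 days in).
13 August 2033 is 225 days after the start; 225 ÷ 12 = 18 remainder 9. Last occurrence in the window: #19 on 4 August 2033.
Occurrences #4 through #19: 16 in total.

16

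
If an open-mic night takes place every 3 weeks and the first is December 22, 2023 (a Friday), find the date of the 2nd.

January 12, 2024

The 2nd occurrence is 1 interval after the first: 1 × 21 = 21 days after December 22, 2023.
December has 31 days — 9 days to the end of December leaves 12.
12 days into January → January 12, 2024.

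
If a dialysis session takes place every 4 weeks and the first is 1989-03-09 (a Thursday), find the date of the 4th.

1989-06-01

The 4th occurrence is 3 intervals after the first: 3 × 28 = 84 days after 1989-03-09.
March has 31 days — 22 days to the end of March leaves 62.
April has 30 days (32 left).
May has 31 days (1 left).
1 day into June → 1989-06-01.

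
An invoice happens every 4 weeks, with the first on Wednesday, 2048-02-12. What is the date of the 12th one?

The 12th occurrence is 11 intervals after the first: 11 × 28 = 308 days after 2048-02-12.
February has 29 days — 17 days to the end of February leaves 291.
March has 31 days (260 left).
April has 30 days (230 left).
May has 31 days (199 left).
June has 30 days (169 left).
July has 31 days (138 left).
August has 31 days (107 left).
September has 30 days (77 left).
October has 31 days (46 left).
November has 30 days (16 left).
16 days into December → 2048-12-16.

2048-12-16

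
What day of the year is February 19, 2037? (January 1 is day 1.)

50

Days in months before February: 31 = 31.
Plus 19 days into February → day 50.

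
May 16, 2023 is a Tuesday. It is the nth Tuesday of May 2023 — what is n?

Day 16 falls in week ⌈16/7⌉ of the month.
Days 1–7 hold the 1st Tuesday, 8–14 the 2nd, 15–21 the 3rd, 22–28 the 4th, 29–31 the 5th.
16 is in the range for the 3rd.

3rd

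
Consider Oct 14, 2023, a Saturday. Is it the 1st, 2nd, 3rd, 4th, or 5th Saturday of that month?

Day 14 falls in week ⌈14/7⌉ of the month.
Days 1–7 hold the 1st Saturday, 8–14 the 2nd, 15–21 the 3rd, 22–28 the 4th, 29–31 the 5th.
14 is in the range for the 2nd.

2nd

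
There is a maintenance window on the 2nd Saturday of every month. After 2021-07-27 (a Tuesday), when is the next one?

July 2021 starts on a Thursday; its first Saturday is the 3rd, so the 2nd Saturday is the 10th — 2021-07-10.
That is not after 2021-07-27, so look at August 2021.
August 2021 starts on a Sunday; its first Saturday is the 7th, so the 2nd Saturday is the 14th — 2021-08-14.

2021-08-14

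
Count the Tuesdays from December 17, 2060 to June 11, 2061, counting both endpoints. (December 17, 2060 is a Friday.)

December 17, 2060 is a Friday; the first Tuesday on or after it is December 21, 2060 (4 days later).
From December 21, 2060 to June 11, 2061: 10 + 31 + 28 + 31 + 30 + 31 + 11 = 172 days (rest of December, January, February, March, April, May, June).
172 ÷ 7 = 24 full weeks with remainder 4, so 24 more Tuesdays after the first → 25.

25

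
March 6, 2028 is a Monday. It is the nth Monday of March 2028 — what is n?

Day 6 falls in week ⌈6/7⌉ of the month.
Days 1–7 hold the 1st Monday, 8–14 the 2nd, 15–21 the 3rd, 22–28 the 4th, 29–31 the 5th.
6 is in the range for the 1st.

1st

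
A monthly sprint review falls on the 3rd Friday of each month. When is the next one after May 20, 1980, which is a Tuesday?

June 20, 1980

May 1980 starts on a Thursday; its first Friday is the 2nd, so the 3rd Friday is the 16th — May 16, 1980.
That is not after May 20, 1980, so look at June 1980.
June 1980 starts on a Sunday; its first Friday is the 6th, so the 3rd Friday is the 20th — June 20, 1980.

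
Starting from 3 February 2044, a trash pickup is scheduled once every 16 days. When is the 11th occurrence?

12 July 2044

The 11th occurrence is 10 intervals after the first: 10 × 16 = 160 days after 3 February 2044.
February has 29 days — 26 days to the end of February leaves 134.
March has 31 days (103 left).
April has 30 days (73 left).
May has 31 days (42 left).
June has 30 days (12 left).
12 days into July → 12 July 2044.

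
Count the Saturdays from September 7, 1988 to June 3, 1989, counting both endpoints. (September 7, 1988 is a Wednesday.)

39

September 7, 1988 is a Wednesday; the first Saturday on or after it is September 10, 1988 (3 days later).
From September 10, 1988 to June 3, 1989: 20 + 31 + 30 + 31 + 31 + 28 + 31 + 30 + 31 + 3 = 266 days (rest of September, October, November, December, January, February, March, April, May, June).
266 ÷ 7 = 38 full weeks with remainder 0, so 38 more Saturdays after the first → 39.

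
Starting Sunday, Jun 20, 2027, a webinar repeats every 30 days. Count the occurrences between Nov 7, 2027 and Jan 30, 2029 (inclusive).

Occurrences land 30·i days after Jun 20, 2027 for i = 0, 1, 2, …
Nov 7, 2027 is 140 days after the start; 140 ÷ 30 = 4 remainder 20; since the remainder is 20, round up to i = 5. First occurrence in the window: #6 on Nov 17, 2027 (5×30 = 150 days in).
Jan 30, 2029 is 590 days after the start; 590 ÷ 30 = 19 remainder 20. Last occurrence in the window: #20 on Jan 10, 2029.
Occurrences #6 through #20: 15 in total.

15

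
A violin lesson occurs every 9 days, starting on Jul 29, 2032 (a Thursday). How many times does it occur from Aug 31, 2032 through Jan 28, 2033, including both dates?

Occurrences land 9·i days after Jul 29, 2032 for i = 0, 1, 2, …
Aug 31, 2032 is 33 days after the start; 33 ÷ 9 = 3 remainder 6; since the remainder is 6, round up to i = 4. First occurrence in the window: #5 on Sep 3, 2032 (4×9 = 36 days in).
Jan 28, 2033 is 183 days after the start; 183 ÷ 9 = 20 remainder 3. Last occurrence in the window: #21 on Jan 25, 2033.
Occurrences #5 through #21: 17 in total.

17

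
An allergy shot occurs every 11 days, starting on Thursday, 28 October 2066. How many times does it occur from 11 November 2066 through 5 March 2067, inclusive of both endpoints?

10

Occurrences land 11·i days after 28 October 2066 for i = 0, 1, 2, …
11 November 2066 is 14 days after the start; 14 ÷ 11 = 1 remainder 3; since the remainder is 3, round up to i = 2. First occurrence in the window: #3 on 19 November 2066 (2×11 = 22 days in).
5 March 2067 is 128 days after the start; 128 ÷ 11 = 11 remainder 7. Last occurrence in the window: #12 on 26 February 2067.
Occurrences #3 through #12: 10 in total.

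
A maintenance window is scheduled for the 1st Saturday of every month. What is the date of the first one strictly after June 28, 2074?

June 2074 starts on a Friday, so its 1st Saturday is June 2, 2074 (1 day in).
That is not after June 28, 2074, so look at July 2074.
July 2074 starts on a Sunday, so its 1st Saturday is July 7, 2074 (6 days in).

July 7, 2074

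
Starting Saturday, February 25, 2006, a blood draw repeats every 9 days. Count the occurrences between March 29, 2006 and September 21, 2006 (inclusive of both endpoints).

Occurrences land 9·i days after February 25, 2006 for i = 0, 1, 2, …
March 29, 2006 is 32 days after the start; 32 ÷ 9 = 3 remainder 5; since the remainder is 5, round up to i = 4. First occurrence in the window: #5 on April 2, 2006 (4×9 = 36 days in).
September 21, 2006 is 208 days after the start; 208 ÷ 9 = 23 remainder 1. Last occurrence in the window: #24 on September 20, 2006.
Occurrences #5 through #24: 20 in total.

20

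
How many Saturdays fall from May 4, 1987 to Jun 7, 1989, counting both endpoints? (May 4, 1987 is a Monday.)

May 4, 1987 is a Monday; the first Saturday on or after it is May 9, 1987 (5 days later).
From May 9, 1987 to Jun 7, 1989: 236 + 366 + 158 = 760 days (rest of 1987, 1988, to Jun 7, 1989 in 1989).
760 ÷ 7 = 108 full weeks with remainder 4, so 108 more Saturdays after the first → 109.

109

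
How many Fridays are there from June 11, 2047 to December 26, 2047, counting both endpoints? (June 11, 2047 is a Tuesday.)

28

June 11, 2047 is a Tuesday; the first Friday on or after it is June 14, 2047 (3 days later).
From June 14, 2047 to December 26, 2047: 16 + 31 + 31 + 30 + 31 + 30 + 26 = 195 days (rest of June, July, August, September, October, November, December).
195 ÷ 7 = 27 full weeks with remainder 6, so 27 more Fridays after the first → 28.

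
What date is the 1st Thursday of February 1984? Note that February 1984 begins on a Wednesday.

February 1984 begins on a Wednesday, so the first Thursday is February 2 (1 day later).

1984-02-02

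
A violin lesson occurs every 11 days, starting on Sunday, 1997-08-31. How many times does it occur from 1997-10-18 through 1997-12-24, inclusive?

6

Occurrences land 11·i days after 1997-08-31 for i = 0, 1, 2, …
1997-10-18 is 48 days after the start; 48 ÷ 11 = 4 remainder 4; since the remainder is 4, round up to i = 5. First occurrence in the window: #6 on 1997-10-25 (5×11 = 55 days in).
1997-12-24 is 115 days after the start; 115 ÷ 11 = 10 remainder 5. Last occurrence in the window: #11 on 1997-12-19.
Occurrences #6 through #11: 6 in total.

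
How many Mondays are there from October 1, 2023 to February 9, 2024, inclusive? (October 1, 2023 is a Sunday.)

October 1, 2023 is a Sunday; the first Monday on or after it is October 2, 2023 (1 day later).
From October 2, 2023 to February 9, 2024: 29 + 30 + 31 + 31 + 9 = 130 days (rest of October, November, December, January, February).
130 ÷ 7 = 18 full weeks with remainder 4, so 18 more Mondays after the first → 19.

19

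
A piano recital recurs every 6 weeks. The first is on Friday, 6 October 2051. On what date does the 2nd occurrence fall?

The 2nd occurrence is 1 interval after the first: 1 × 42 = 42 days after 6 October 2051.
October has 31 days — 25 days to the end of October leaves 17.
17 days into November → 17 November 2051.

17 November 2051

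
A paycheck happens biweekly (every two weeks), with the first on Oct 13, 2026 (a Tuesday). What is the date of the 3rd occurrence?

Nov 10, 2026

The 3rd occurrence is 2 intervals after the first: 2 × 14 = 28 days after Oct 13, 2026.
Oct has 31 days — 18 days to the end of Oct leaves 10.
10 days into Nov → Nov 10, 2026.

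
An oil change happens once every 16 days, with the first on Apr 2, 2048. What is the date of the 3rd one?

May 4, 2048

The 3rd occurrence is 2 intervals after the first: 2 × 16 = 32 days after Apr 2, 2048.
Apr has 30 days — 28 days to the end of Apr leaves 4.
4 days into May → May 4, 2048.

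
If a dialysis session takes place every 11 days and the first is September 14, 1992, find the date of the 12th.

January 13, 1993

The 12th occurrence is 11 intervals after the first: 11 × 11 = 121 days after September 14, 1992.
September has 30 days — 16 days to the end of September leaves 105.
October has 31 days (74 left).
November has 30 days (44 left).
December has 31 days (13 left).
13 days into January → January 13, 1993.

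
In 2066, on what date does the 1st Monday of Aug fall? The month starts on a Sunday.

Aug 2066 begins on a Sunday, so the first Monday is Aug 2 (1 day later).

Aug 2, 2066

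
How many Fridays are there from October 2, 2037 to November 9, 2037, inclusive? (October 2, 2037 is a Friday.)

6

October 2, 2037 is a Friday; the first Friday on or after it is October 2, 2037.
From October 2, 2037 to November 9, 2037: 29 + 9 = 38 days (rest of October, November).
38 ÷ 7 = 5 full weeks with remainder 3, so 5 more Fridays after the first → 6.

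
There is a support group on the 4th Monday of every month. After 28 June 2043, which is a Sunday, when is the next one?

June 2043 starts on a Monday; its first Monday is the 1st, so the 4th Monday is the 22nd — 22 June 2043.
That is not after 28 June 2043, so look at July 2043.
July 2043 starts on a Wednesday; its first Monday is the 6th, so the 4th Monday is the 27th — 27 July 2043.

27 July 2043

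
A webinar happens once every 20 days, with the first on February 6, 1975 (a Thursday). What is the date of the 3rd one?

March 18, 1975

The 3rd occurrence is 2 intervals after the first: 2 × 20 = 40 days after February 6, 1975.
February has 28 days — 22 days to the end of February leaves 18.
18 days into March → March 18, 1975.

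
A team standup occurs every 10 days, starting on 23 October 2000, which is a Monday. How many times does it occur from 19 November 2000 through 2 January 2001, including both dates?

Occurrences land 10·i days after 23 October 2000 for i = 0, 1, 2, …
19 November 2000 is 27 days after the start; 27 ÷ 10 = 2 remainder 7; since the remainder is 7, round up to i = 3. First occurrence in the window: #4 on 22 November 2000 (3×10 = 30 days in).
2 January 2001 is 71 days after the start; 71 ÷ 10 = 7 remainder 1. Last occurrence in the window: #8 on 1 January 2001.
Occurrences #4 through #8: 5 in total.

5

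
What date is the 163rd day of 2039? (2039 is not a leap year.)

Jan has 31 days (163 − 31 = 132 remain).
Feb has 28 days (132 − 28 = 104 remain).
Mar has 31 days (104 − 31 = 73 remain).
Apr has 30 days (73 − 30 = 43 remain).
May has 31 days (43 − 31 = 12 remain).
12 into Jun → Jun 12.

Jun 12, 2039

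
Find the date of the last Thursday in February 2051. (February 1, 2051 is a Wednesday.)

February 2051 begins on a Wednesday, so the first Thursday is February 2 (1 day later).
February 2051 has 28 days. Adding weeks: 2, 9, 16, 23 — the last one ≤ 28 is the 23rd.

2051-02-23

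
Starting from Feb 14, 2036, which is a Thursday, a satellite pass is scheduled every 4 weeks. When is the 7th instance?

Jul 31, 2036

The 7th occurrence is 6 intervals after the first: 6 × 28 = 168 days after Feb 14, 2036.
Feb has 29 days — 15 days to the end of Feb leaves 153.
Mar has 31 days (122 left).
Apr has 30 days (92 left).
May has 31 days (61 left).
Jun has 30 days (31 left).
31 days into Jul → Jul 31, 2036.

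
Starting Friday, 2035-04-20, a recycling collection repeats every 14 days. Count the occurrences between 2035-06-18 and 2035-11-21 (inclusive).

11

Occurrences land 14·i days after 2035-04-20 for i = 0, 1, 2, …
2035-06-18 is 59 days after the start; 59 ÷ 14 = 4 remainder 3; since the remainder is 3, round up to i = 5. First occurrence in the window: #6 on 2035-06-29 (5×14 = 70 days in).
2035-11-21 is 215 days after the start; 215 ÷ 14 = 15 remainder 5. Last occurrence in the window: #16 on 2035-11-16.
Occurrences #6 through #16: 11 in total.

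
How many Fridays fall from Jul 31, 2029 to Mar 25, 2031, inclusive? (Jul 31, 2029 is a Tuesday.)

Jul 31, 2029 is a Tuesday; the first Friday on or after it is Aug 3, 2029 (3 days later).
From Aug 3, 2029 to Mar 25, 2031: 150 + 365 + 84 = 599 days (rest of 2029, 2030, to Mar 25, 2031 in 2031).
599 ÷ 7 = 85 full weeks with remainder 4, so 85 more Fridays after the first → 86.

86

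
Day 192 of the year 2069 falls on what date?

January has 31 days (192 − 31 = 161 remain).
February has 28 days (161 − 28 = 133 remain).
March has 31 days (133 − 31 = 102 remain).
April has 30 days (102 − 30 = 72 remain).
May has 31 days (72 − 31 = 41 remain).
June has 30 days (41 − 30 = 11 remain).
11 into July → July 11.

July 11, 2069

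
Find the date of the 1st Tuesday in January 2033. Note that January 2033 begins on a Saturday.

2033-01-04

January 2033 begins on a Saturday, so the first Tuesday is January 4 (3 days later).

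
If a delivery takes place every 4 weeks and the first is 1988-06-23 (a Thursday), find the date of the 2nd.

The 2nd occurrence is 1 interval after the first: 1 × 28 = 28 days after 1988-06-23.
June has 30 days — 7 days to the end of June leaves 21.
21 days into July → 1988-07-21.

1988-07-21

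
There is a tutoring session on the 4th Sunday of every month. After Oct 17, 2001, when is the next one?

Oct 28, 2001

Oct 2001 starts on a Monday; its first Sunday is the 7th, so the 4th Sunday is the 28th — Oct 28, 2001.
Oct 28, 2001 is after Oct 17, 2001, so that is the next one.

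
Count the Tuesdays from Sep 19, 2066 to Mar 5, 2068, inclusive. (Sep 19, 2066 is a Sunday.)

76

Sep 19, 2066 is a Sunday; the first Tuesday on or after it is Sep 21, 2066 (2 days later).
From Sep 21, 2066 to Mar 5, 2068: 101 + 365 + 65 = 531 days (rest of 2066, 2067, to Mar 5, 2068 in 2068).
531 ÷ 7 = 75 full weeks with remainder 6, so 75 more Tuesdays after the first → 76.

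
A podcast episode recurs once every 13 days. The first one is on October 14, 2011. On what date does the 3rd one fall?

November 9, 2011

The 3rd occurrence is 2 intervals after the first: 2 × 13 = 26 days after October 14, 2011.
October has 31 days — 17 days to the end of October leaves 9.
9 days into November → November 9, 2011.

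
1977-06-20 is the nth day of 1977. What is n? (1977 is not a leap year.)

Days in months before June: 31 + 28 + 31 + 30 + 31 = 151.
Plus 20 days into June → day 171.

171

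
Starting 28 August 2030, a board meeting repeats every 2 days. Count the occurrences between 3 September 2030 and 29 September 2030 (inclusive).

14

Occurrences land 2·i days after 28 August 2030 for i = 0, 1, 2, …
3 September 2030 is 6 days after the start; 6 ÷ 2 = 3 remainder 0. First occurrence in the window: #4 on 3 September 2030 (3×2 = 6 days in).
29 September 2030 is 32 days after the start; 32 ÷ 2 = 16 remainder 0. Last occurrence in the window: #17 on 29 September 2030.
Occurrences #4 through #17: 14 in total.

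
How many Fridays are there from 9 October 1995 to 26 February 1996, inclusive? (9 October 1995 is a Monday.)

20

9 October 1995 is a Monday; the first Friday on or after it is 13 October 1995 (4 days later).
From 13 October 1995 to 26 February 1996: 18 + 30 + 31 + 31 + 26 = 136 days (rest of October, November, December, January, February).
136 ÷ 7 = 19 full weeks with remainder 3, so 19 more Fridays after the first → 20.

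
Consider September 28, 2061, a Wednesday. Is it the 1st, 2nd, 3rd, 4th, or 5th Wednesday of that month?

Day 28 falls in week ⌈28/7⌉ of the month.
Days 1–7 hold the 1st Wednesday, 8–14 the 2nd, 15–21 the 3rd, 22–28 the 4th, 29–31 the 5th.
28 is in the range for the 4th.

4th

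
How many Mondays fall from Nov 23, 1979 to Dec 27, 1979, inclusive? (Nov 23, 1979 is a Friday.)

5

Nov 23, 1979 is a Friday; the first Monday on or after it is Nov 26, 1979 (3 days later).
From Nov 26, 1979 to Dec 27, 1979: 4 + 27 = 31 days (rest of Nov, Dec).
31 ÷ 7 = 4 full weeks with remainder 3, so 4 more Mondays after the first → 5.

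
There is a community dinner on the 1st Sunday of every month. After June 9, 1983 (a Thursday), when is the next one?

June 1983 starts on a Wednesday, so its 1st Sunday is June 5, 1983 (4 days in).
That is not after June 9, 1983, so look at July 1983.
July 1983 starts on a Friday, so its 1st Sunday is July 3, 1983 (2 days in).

July 3, 1983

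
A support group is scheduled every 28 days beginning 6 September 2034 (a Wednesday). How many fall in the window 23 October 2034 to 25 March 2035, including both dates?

6

Occurrences land 28·i days after 6 September 2034 for i = 0, 1, 2, …
23 October 2034 is 47 days after the start; 47 ÷ 28 = 1 remainder 19; since the remainder is 19, round up to i = 2. First occurrence in the window: #3 on 1 November 2034 (2×28 = 56 days in).
25 March 2035 is 200 days after the start; 200 ÷ 28 = 7 remainder 4. Last occurrence in the window: #8 on 21 March 2035.
Occurrences #3 through #8: 6 in total.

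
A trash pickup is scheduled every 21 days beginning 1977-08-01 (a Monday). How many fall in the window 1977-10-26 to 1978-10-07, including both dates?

16

Occurrences land 21·i days after 1977-08-01 for i = 0, 1, 2, …
1977-10-26 is 86 days after the start; 86 ÷ 21 = 4 remainder 2; since the remainder is 2, round up to i = 5. First occurrence in the window: #6 on 1977-11-14 (5×21 = 105 days in).
1978-10-07 is 432 days after the start; 432 ÷ 21 = 20 remainder 12. Last occurrence in the window: #21 on 1978-09-25.
Occurrences #6 through #21: 16 in total.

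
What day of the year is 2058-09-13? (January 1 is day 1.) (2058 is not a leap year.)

Days in months before September: 31 + 28 + 31 + 30 + 31 + 30 + 31 + 31 = 243.
Plus 13 days into September → day 256.

256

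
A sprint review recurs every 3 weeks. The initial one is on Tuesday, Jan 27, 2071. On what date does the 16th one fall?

The 16th occurrence is 15 intervals after the first: 15 × 21 = 315 days after Jan 27, 2071.
Jan has 31 days — 4 days to the end of Jan leaves 311.
Feb has 28 days (283 left).
Mar has 31 days (252 left).
Apr has 30 days (222 left).
May has 31 days (191 left).
Jun has 30 days (161 left).
Jul has 31 days (130 left).
Aug has 31 days (99 left).
Sep has 30 days (69 left).
Oct has 31 days (38 left).
Nov has 30 days (8 left).
8 days into Dec → Dec 8, 2071.

Dec 8, 2071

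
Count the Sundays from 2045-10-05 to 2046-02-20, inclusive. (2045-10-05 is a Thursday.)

20

2045-10-05 is a Thursday; the first Sunday on or after it is 2045-10-08 (3 days later).
From 2045-10-08 to 2046-02-20: 23 + 30 + 31 + 31 + 20 = 135 days (rest of October, November, December, January, February).
135 ÷ 7 = 19 full weeks with remainder 2, so 19 more Sundays after the first → 20.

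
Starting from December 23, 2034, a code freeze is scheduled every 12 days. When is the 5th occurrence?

The 5th occurrence is 4 intervals after the first: 4 × 12 = 48 days after December 23, 2034.
December has 31 days — 8 days to the end of December leaves 40.
January has 31 days (9 left).
9 days into February → February 9, 2035.

February 9, 2035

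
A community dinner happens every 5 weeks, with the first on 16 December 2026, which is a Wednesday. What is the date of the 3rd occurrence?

The 3rd occurrence is 2 intervals after the first: 2 × 35 = 70 days after 16 December 2026.
December has 31 days — 15 days to the end of December leaves 55.
January has 31 days (24 left).
24 days into February → 24 February 2027.

24 February 2027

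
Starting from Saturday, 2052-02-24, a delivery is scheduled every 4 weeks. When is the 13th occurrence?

The 13th occurrence is 12 intervals after the first: 12 × 28 = 336 days after 2052-02-24.
February has 29 days — 5 days to the end of February leaves 331.
March has 31 days (300 left).
April has 30 days (270 left).
May has 31 days (239 left).
June has 30 days (209 left).
July has 31 days (178 left).
August has 31 days (147 left).
September has 30 days (117 left).
October has 31 days (86 left).
November has 30 days (56 left).
December has 31 days (25 left).
25 days into January → 2053-01-25.

2053-01-25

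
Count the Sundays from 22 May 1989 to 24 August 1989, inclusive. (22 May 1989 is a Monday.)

13

22 May 1989 is a Monday; the first Sunday on or after it is 28 May 1989 (6 days later).
From 28 May 1989 to 24 August 1989: 3 + 30 + 31 + 24 = 88 days (rest of May, June, July, August).
88 ÷ 7 = 12 full weeks with remainder 4, so 12 more Sundays after the first → 13.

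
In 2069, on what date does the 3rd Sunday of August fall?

18 August 2069

August 2069 begins on a Thursday, so the first Sunday is August 4 (3 days later).
The 3rd Sunday is 2 weeks later: 4 + 14 = 18.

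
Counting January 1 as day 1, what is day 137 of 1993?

January has 31 days (137 − 31 = 106 remain).
February has 28 days (106 − 28 = 78 remain).
March has 31 days (78 − 31 = 47 remain).
April has 30 days (47 − 30 = 17 remain).
17 into May → May 17.

1993-05-17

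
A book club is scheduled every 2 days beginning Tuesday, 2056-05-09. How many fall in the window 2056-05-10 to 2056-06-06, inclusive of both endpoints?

14

Occurrences land 2·i days after 2056-05-09 for i = 0, 1, 2, …
2056-05-10 is 1 day after the start; 1 ÷ 2 = 0 remainder 1; since the remainder is 1, round up to i = 1. First occurrence in the window: #2 on 2056-05-11 (1×2 = 2 days in).
2056-06-06 is 28 days after the start; 28 ÷ 2 = 14 remainder 0. Last occurrence in the window: #15 on 2056-06-06.
Occurrences #2 through #15: 14 in total.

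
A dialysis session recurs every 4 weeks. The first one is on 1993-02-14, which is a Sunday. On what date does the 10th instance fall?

1993-10-24

The 10th occurrence is 9 intervals after the first: 9 × 28 = 252 days after 1993-02-14.
February has 28 days — 14 days to the end of February leaves 238.
March has 31 days (207 left).
April has 30 days (177 left).
May has 31 days (146 left).
June has 30 days (116 left).
July has 31 days (85 left).
August has 31 days (54 left).
September has 30 days (24 left).
24 days into October → 1993-10-24.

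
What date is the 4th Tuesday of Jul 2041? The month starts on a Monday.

Jul 23, 2041

Jul 2041 begins on a Monday, so the first Tuesday is Jul 2 (1 day later).
The 4th Tuesday is 3 weeks later: 2 + 21 = 23.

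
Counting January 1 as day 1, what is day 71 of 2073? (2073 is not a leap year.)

March 12, 2073

January has 31 days (71 − 31 = 40 remain).
February has 28 days (40 − 28 = 12 remain).
12 into March → March 12.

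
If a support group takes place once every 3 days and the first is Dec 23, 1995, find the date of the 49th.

The 49th occurrence is 48 intervals after the first: 48 × 3 = 144 days after Dec 23, 1995.
Dec has 31 days — 8 days to the end of Dec leaves 136.
Jan has 31 days (105 left).
Feb has 29 days (76 left).
Mar has 31 days (45 left).
Apr has 30 days (15 left).
15 days into May → May 15, 1996.

May 15, 1996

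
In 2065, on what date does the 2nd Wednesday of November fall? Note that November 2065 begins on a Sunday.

November 2065 begins on a Sunday, so the first Wednesday is November 4 (3 days later).
The 2nd Wednesday is 1 weeks later: 4 + 7 = 11.

11 November 2065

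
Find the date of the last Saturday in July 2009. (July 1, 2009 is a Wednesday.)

July 25, 2009

July 2009 begins on a Wednesday, so the first Saturday is July 4 (3 days later).
July 2009 has 31 days. Adding weeks: 4, 11, 18, 25 — the last one ≤ 31 is the 25th.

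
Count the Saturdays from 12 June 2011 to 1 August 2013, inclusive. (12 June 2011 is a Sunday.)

111

12 June 2011 is a Sunday; the first Saturday on or after it is 18 June 2011 (6 days later).
From 18 June 2011 to 1 August 2013: 196 + 366 + 213 = 775 days (rest of 2011, 2012, to 1 August 2013 in 2013).
775 ÷ 7 = 110 full weeks with remainder 5, so 110 more Saturdays after the first → 111.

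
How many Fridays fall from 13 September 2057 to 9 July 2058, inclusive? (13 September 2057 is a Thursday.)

43

13 September 2057 is a Thursday; the first Friday on or after it is 14 September 2057 (1 day later).
From 14 September 2057 to 9 July 2058: 16 + 31 + 30 + 31 + 31 + 28 + 31 + 30 + 31 + 30 + 9 = 298 days (rest of September, October, November, December, January, February, March, April, May, June, July).
298 ÷ 7 = 42 full weeks with remainder 4, so 42 more Fridays after the first → 43.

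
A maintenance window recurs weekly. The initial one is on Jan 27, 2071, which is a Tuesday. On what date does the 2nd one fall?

Feb 3, 2071

The 2nd occurrence is 1 interval after the first: 1 × 7 = 7 days after Jan 27, 2071.
Jan has 31 days — 4 days to the end of Jan leaves 3.
3 days into Feb → Feb 3, 2071.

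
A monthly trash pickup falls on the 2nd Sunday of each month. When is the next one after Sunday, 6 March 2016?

March 2016 starts on a Tuesday; its first Sunday is the 6th, so the 2nd Sunday is the 13th — 13 March 2016.
13 March 2016 is after 6 March 2016, so that is the next one.

13 March 2016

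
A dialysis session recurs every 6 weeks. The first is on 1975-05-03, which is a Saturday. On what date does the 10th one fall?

The 10th occurrence is 9 intervals after the first: 9 × 42 = 378 days after 1975-05-03.
May has 31 days — 28 days to the end of May leaves 350.
June has 30 days (320 left).
July has 31 days (289 left).
August has 31 days (258 left).
September has 30 days (228 left).
October has 31 days (197 left).
November has 30 days (167 left).
December has 31 days (136 left).
January has 31 days (105 left).
February has 29 days (76 left).
March has 31 days (45 left).
April has 30 days (15 left).
15 days into May → 1976-05-15.

1976-05-15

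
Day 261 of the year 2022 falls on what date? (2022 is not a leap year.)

18 September 2022

January has 31 days (261 − 31 = 230 remain).
February has 28 days (230 − 28 = 202 remain).
March has 31 days (202 − 31 = 171 remain).
April has 30 days (171 − 30 = 141 remain).
May has 31 days (141 − 31 = 110 remain).
June has 30 days (110 − 30 = 80 remain).
July has 31 days (80 − 31 = 49 remain).
August has 31 days (49 − 31 = 18 remain).
18 into September → September 18.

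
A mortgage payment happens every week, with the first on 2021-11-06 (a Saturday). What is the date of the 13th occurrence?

2022-01-29

The 13th occurrence is 12 intervals after the first: 12 × 7 = 84 days after 2021-11-06.
November has 30 days — 24 days to the end of November leaves 60.
December has 31 days (29 left).
29 days into January → 2022-01-29.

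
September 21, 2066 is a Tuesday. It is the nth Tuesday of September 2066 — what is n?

Day 21 falls in week ⌈21/7⌉ of the month.
Days 1–7 hold the 1st Tuesday, 8–14 the 2nd, 15–21 the 3rd, 22–28 the 4th, 29–31 the 5th.
21 is in the range for the 3rd.

3rd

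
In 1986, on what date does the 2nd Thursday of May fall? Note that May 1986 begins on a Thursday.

1986-05-08

May 1986 begins on a Thursday, so the first Thursday is May 1.
The 2nd Thursday is 1 weeks later: 1 + 7 = 8.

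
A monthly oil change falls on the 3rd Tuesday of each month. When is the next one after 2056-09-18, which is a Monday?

September 2056 starts on a Friday; its first Tuesday is the 5th, so the 3rd Tuesday is the 19th — 2056-09-19.
2056-09-19 is after 2056-09-18, so that is the next one.

2056-09-19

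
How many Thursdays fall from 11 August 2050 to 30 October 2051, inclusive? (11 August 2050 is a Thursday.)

64

11 August 2050 is a Thursday; the first Thursday on or after it is 11 August 2050.
From 11 August 2050 to 30 October 2051: 142 + 303 = 445 days (rest of 2050, to 30 October 2051 in 2051).
445 ÷ 7 = 63 full weeks with remainder 4, so 63 more Thursdays after the first → 64.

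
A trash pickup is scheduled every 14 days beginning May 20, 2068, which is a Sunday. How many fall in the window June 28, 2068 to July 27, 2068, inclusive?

2

Occurrences land 14·i days after May 20, 2068 for i = 0, 1, 2, …
June 28, 2068 is 39 days after the start; 39 ÷ 14 = 2 remainder 11; since the remainder is 11, round up to i = 3. First occurrence in the window: #4 on July 1, 2068 (3×14 = 42 days in).
July 27, 2068 is 68 days after the start; 68 ÷ 14 = 4 remainder 12. Last occurrence in the window: #5 on July 15, 2068.
Occurrences #4 through #5: 2 in total.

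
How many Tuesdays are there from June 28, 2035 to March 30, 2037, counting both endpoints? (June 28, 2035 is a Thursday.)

91

June 28, 2035 is a Thursday; the first Tuesday on or after it is July 3, 2035 (5 days later).
From July 3, 2035 to March 30, 2037: 181 + 366 + 89 = 636 days (rest of 2035, 2036, to March 30, 2037 in 2037).
636 ÷ 7 = 90 full weeks with remainder 6, so 90 more Tuesdays after the first → 91.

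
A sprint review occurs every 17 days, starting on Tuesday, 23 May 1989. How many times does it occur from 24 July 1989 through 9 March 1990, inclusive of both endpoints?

Occurrences land 17·i days after 23 May 1989 for i = 0, 1, 2, …
24 July 1989 is 62 days after the start; 62 ÷ 17 = 3 remainder 11; since the remainder is 11, round up to i = 4. First occurrence in the window: #5 on 30 July 1989 (4×17 = 68 days in).
9 March 1990 is 290 days after the start; 290 ÷ 17 = 17 remainder 1. Last occurrence in the window: #18 on 8 March 1990.
Occurrences #5 through #18: 14 in total.

14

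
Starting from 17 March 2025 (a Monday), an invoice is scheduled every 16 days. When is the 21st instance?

The 21st occurrence is 20 intervals after the first: 20 × 16 = 320 days after 17 March 2025.
March has 31 days — 14 days to the end of March leaves 306.
April has 30 days (276 left).
May has 31 days (245 left).
June has 30 days (215 left).
July has 31 days (184 left).
August has 31 days (153 left).
September has 30 days (123 left).
October has 31 days (92 left).
November has 30 days (62 left).
December has 31 days (31 left).
31 days into January → 31 January 2026.

31 January 2026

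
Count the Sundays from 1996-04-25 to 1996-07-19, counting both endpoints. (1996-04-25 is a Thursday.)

12

1996-04-25 is a Thursday; the first Sunday on or after it is 1996-04-28 (3 days later).
From 1996-04-28 to 1996-07-19: 2 + 31 + 30 + 19 = 82 days (rest of April, May, June, July).
82 ÷ 7 = 11 full weeks with remainder 5, so 11 more Sundays after the first → 12.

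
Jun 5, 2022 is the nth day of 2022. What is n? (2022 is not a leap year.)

Days in months before Jun: 31 + 28 + 31 + 30 + 31 = 151.
Plus 5 days into Jun → day 156.

156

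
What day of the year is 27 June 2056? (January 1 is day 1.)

179

Days in months before June: 31 + 29 + 31 + 30 + 31 = 152.
Plus 27 days into June → day 179.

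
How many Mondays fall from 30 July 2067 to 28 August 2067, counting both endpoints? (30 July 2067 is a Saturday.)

30 July 2067 is a Saturday; the first Monday on or after it is 1 August 2067 (2 days later).
From 1 August 2067 to 28 August 2067 is 28 − 1 = 27 days.
27 ÷ 7 = 3 full weeks with remainder 6, so 3 more Mondays after the first → 4.

4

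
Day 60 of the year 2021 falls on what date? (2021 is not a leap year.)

1 March 2021

January has 31 days (60 − 31 = 29 remain).
February has 28 days (29 − 28 = 1 remain).
1 into March → March 1.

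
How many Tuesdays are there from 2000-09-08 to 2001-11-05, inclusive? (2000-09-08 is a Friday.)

2000-09-08 is a Friday; the first Tuesday on or after it is 2000-09-12 (4 days later).
From 2000-09-12 to 2001-11-05: 110 + 309 = 419 days (rest of 2000, to 2001-11-05 in 2001).
419 ÷ 7 = 59 full weeks with remainder 6, so 59 more Tuesdays after the first → 60.

60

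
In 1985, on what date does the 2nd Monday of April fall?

The first Monday of April 1985 is April 1.
The 2nd Monday is 1 weeks later: 1 + 7 = 8.

8 April 1985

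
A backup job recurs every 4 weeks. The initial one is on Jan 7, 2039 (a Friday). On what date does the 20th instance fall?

Jun 22, 2040

The 20th occurrence is 19 intervals after the first: 19 × 28 = 532 days after Jan 7, 2039.
Jan has 31 days — 24 days to the end of Jan leaves 508.
From end of Jan to end of 2039 is 334 days (174 left).
Jan has 31 days (143 left).
Feb has 29 days (114 left).
Mar has 31 days (83 left).
Apr has 30 days (53 left).
May has 31 days (22 left).
22 days into Jun → Jun 22, 2040.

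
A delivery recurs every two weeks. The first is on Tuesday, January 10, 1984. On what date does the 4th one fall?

The 4th occurrence is 3 intervals after the first: 3 × 14 = 42 days after January 10, 1984.
January has 31 days — 21 days to the end of January leaves 21.
21 days into February → February 21, 1984.

February 21, 1984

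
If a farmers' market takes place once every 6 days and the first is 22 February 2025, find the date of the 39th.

The 39th occurrence is 38 intervals after the first: 38 × 6 = 228 days after 22 February 2025.
February has 28 days — 6 days to the end of February leaves 222.
March has 31 days (191 left).
April has 30 days (161 left).
May has 31 days (130 left).
June has 30 days (100 left).
July has 31 days (69 left).
August has 31 days (38 left).
September has 30 days (8 left).
8 days into October → 8 October 2025.

8 October 2025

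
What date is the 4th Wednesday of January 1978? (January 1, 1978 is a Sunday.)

January 1978 begins on a Sunday, so the first Wednesday is January 4 (3 days later).
The 4th Wednesday is 3 weeks later: 4 + 21 = 25.

25 January 1978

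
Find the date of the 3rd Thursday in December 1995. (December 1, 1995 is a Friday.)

1995-12-21

December 1995 begins on a Friday, so the first Thursday is December 7 (6 days later).
The 3rd Thursday is 2 weeks later: 7 + 14 = 21.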